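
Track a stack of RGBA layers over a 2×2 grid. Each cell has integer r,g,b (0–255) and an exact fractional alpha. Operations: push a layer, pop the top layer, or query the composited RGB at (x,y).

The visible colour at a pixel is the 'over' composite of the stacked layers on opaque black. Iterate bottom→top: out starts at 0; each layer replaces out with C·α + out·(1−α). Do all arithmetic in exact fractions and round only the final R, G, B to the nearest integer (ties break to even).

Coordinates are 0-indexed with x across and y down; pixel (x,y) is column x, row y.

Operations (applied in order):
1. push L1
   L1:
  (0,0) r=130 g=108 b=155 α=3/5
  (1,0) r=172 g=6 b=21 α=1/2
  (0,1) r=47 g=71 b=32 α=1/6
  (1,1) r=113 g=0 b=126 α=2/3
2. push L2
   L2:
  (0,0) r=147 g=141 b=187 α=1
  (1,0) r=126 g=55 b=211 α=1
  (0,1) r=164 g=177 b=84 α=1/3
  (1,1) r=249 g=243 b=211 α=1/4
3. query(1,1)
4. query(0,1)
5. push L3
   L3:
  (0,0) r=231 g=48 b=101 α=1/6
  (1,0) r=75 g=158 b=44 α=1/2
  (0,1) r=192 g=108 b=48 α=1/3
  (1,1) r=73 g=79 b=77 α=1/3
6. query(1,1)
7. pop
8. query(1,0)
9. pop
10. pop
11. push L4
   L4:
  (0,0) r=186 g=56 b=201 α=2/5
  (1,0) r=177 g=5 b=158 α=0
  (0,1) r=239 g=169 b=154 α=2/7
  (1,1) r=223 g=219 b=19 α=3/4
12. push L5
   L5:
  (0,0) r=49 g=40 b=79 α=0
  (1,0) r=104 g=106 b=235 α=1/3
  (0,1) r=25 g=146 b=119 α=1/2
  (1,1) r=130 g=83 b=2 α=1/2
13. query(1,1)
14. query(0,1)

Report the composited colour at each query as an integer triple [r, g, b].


at x=1,y=1 over L1,L2:
L1 α=2/3: [226/3, 0, 84]
L2 α=1/4: [475/4, 243/4, 463/4]
rounded: [119, 61, 116]

query (0,1) [L1,L2] — begin 0,0,0
after L1 α=1/6: [47/6, 71/6, 16/3]
after L2 α=1/3: [539/9, 602/9, 284/9]
= [60, 67, 32]

at x=1,y=1 over L1,L2,L3:
+L1 (α=2/3) → [226/3, 0, 84]
+L2 (α=1/4) → [475/4, 243/4, 463/4]
+L3 (α=1/3) → [207/2, 401/6, 617/6]
= [104, 67, 103]

at x=1,y=0 over L1,L2:
L1 α=1/2: [86, 3, 21/2]
L2 α=1: [126, 55, 211]
= [126, 55, 211]

at x=1,y=1 over L4,L5:
after L4 α=3/4: [669/4, 657/4, 57/4]
after L5 α=1/2: [1189/8, 989/8, 65/8]
= [149, 124, 8]

(0,1) stack=L4,L5; from [0,0,0]:
L4 α=2/7: [478/7, 338/7, 44]
L5 α=1/2: [653/14, 680/7, 163/2]
rounded: [47, 97, 82]


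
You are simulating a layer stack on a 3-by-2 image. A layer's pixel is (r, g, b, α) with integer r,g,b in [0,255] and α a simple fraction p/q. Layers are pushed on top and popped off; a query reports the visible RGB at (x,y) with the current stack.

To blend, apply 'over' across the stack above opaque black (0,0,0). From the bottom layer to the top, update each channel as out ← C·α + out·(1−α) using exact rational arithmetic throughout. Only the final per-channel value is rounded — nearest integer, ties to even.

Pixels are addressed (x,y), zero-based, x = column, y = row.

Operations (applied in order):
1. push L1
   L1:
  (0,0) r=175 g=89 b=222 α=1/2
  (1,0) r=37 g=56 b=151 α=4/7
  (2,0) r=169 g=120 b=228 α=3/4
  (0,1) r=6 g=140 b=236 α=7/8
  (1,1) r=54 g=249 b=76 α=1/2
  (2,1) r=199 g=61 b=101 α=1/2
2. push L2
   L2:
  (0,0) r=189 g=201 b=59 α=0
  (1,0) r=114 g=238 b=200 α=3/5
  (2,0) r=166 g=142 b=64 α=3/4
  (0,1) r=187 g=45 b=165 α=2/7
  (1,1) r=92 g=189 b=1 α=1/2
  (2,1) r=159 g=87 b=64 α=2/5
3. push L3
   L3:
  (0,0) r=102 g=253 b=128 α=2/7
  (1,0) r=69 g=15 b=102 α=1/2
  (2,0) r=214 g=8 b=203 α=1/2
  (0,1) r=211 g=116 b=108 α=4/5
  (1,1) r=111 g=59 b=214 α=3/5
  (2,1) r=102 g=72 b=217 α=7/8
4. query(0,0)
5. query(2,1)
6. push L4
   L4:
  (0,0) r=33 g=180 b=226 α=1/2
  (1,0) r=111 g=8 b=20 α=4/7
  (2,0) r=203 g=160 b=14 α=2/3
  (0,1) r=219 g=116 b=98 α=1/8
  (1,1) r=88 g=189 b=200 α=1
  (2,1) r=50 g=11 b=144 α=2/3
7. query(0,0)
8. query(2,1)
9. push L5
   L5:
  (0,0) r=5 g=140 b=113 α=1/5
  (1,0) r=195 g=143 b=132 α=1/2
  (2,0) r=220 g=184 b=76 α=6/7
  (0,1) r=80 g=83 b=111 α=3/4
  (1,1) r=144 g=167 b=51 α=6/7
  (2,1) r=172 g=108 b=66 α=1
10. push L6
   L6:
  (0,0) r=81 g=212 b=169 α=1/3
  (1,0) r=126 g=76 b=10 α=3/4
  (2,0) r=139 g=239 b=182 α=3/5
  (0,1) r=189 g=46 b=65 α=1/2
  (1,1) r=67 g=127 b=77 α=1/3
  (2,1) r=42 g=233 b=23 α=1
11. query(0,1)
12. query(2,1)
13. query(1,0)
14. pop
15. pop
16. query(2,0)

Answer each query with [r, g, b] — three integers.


at x=0,y=0 over L1,L2,L3:
L1 α=1/2: [175/2, 89/2, 111]
L2 α=0: [175/2, 89/2, 111]
L3 α=2/7: [1283/14, 1457/14, 811/7]
rounded: [92, 104, 116]

query (2,1) [L1,L2,L3] — begin 0,0,0
+L1 (α=1/2) → [199/2, 61/2, 101/2]
+L2 (α=2/5) → [1233/10, 531/10, 559/10]
+L3 (α=7/8) → [8373/80, 5571/80, 15749/80]
rounded: [105, 70, 197]

query (0,0) [L1,L2,L3,L4] — begin 0,0,0
after L1 α=1/2: [175/2, 89/2, 111]
after L2 α=0: [175/2, 89/2, 111]
after L3 α=2/7: [1283/14, 1457/14, 811/7]
after L4 α=1/2: [1745/28, 3977/28, 2393/14]
→ [62, 142, 171]

query (2,1) [L1,L2,L3,L4] — begin 0,0,0
L1 α=1/2: [199/2, 61/2, 101/2]
L2 α=2/5: [1233/10, 531/10, 559/10]
L3 α=7/8: [8373/80, 5571/80, 15749/80]
L4 α=2/3: [16373/240, 7331/240, 38789/240]
→ [68, 31, 162]

at x=0,y=1 over L1,L2,L3,L4,L5,L6:
+L1 (α=7/8) → [21/4, 245/2, 413/2]
+L2 (α=2/7) → [1601/28, 1405/14, 2725/14]
+L3 (α=4/5) → [25233/140, 7901/70, 8773/70]
+L4 (α=1/8) → [29613/160, 9061/80, 9753/80]
+L5 (α=3/4) → [68013/640, 28981/320, 36393/320]
+L6 (α=1/2) → [188973/1280, 43701/640, 57193/640]
rounded: [148, 68, 89]

(2,1) stack=L1,L2,L3,L4,L5,L6; from [0,0,0]:
+L1 (α=1/2) → [199/2, 61/2, 101/2]
+L2 (α=2/5) → [1233/10, 531/10, 559/10]
+L3 (α=7/8) → [8373/80, 5571/80, 15749/80]
+L4 (α=2/3) → [16373/240, 7331/240, 38789/240]
+L5 (α=1) → [172, 108, 66]
+L6 (α=1) → [42, 233, 23]
= [42, 233, 23]

at x=1,y=0 over L1,L2,L3,L4,L5,L6:
L1 α=4/7: [148/7, 32, 604/7]
L2 α=3/5: [538/7, 778/5, 5408/35]
L3 α=1/2: [1021/14, 853/10, 4489/35]
L4 α=4/7: [9279/98, 2879/70, 16267/245]
L5 α=1/2: [28389/196, 12889/140, 48607/490]
L6 α=3/4: [102477/784, 44809/560, 63307/1960]
rounded: [131, 80, 32]

query (2,0) [L1,L2,L3,L4] — begin 0,0,0
L1 α=3/4: [507/4, 90, 171]
L2 α=3/4: [2499/16, 129, 363/4]
L3 α=1/2: [5923/32, 137/2, 1175/8]
L4 α=2/3: [6305/32, 259/2, 1399/24]
→ [197, 130, 58]


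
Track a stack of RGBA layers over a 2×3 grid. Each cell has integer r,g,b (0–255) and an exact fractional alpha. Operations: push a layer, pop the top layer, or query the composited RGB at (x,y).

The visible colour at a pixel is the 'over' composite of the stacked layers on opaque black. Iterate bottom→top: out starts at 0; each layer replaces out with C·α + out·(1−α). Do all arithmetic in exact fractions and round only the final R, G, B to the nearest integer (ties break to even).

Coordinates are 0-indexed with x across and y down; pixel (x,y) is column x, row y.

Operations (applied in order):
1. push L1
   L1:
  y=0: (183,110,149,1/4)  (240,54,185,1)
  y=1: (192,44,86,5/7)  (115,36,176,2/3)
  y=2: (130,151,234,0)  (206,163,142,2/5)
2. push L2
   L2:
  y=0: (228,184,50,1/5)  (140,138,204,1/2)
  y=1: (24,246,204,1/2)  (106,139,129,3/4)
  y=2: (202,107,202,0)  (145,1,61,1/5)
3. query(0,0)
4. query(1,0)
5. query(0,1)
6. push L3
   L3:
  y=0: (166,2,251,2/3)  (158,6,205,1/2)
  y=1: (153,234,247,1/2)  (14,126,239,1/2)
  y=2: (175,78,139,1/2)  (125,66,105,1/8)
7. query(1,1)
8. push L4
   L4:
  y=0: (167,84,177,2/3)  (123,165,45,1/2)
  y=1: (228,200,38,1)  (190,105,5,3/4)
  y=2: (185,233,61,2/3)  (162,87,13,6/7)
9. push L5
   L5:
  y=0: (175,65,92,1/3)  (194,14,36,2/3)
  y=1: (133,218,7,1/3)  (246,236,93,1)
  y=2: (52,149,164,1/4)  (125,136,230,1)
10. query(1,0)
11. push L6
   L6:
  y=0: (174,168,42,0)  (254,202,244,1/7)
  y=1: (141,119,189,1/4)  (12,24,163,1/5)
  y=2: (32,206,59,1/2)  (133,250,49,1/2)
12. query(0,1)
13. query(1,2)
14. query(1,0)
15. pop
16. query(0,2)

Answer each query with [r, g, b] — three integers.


(0,0) stack=L1,L2; from [0,0,0]:
after L1 α=1/4: [183/4, 55/2, 149/4]
after L2 α=1/5: [411/5, 294/5, 199/5]
→ [82, 59, 40]

at x=1,y=0 over L1,L2:
after L1 α=1: [240, 54, 185]
after L2 α=1/2: [190, 96, 389/2]
→ [190, 96, 194]

at x=0,y=1 over L1,L2:
L1 α=5/7: [960/7, 220/7, 430/7]
L2 α=1/2: [564/7, 971/7, 929/7]
→ [81, 139, 133]

(1,1) stack=L1,L2,L3; from [0,0,0]:
+L1 (α=2/3) → [230/3, 24, 352/3]
+L2 (α=3/4) → [296/3, 441/4, 1513/12]
+L3 (α=1/2) → [169/3, 945/8, 4381/24]
= [56, 118, 183]

(1,0) stack=L1,L2,L3,L4,L5; from [0,0,0]:
after L1 α=1: [240, 54, 185]
after L2 α=1/2: [190, 96, 389/2]
after L3 α=1/2: [174, 51, 799/4]
after L4 α=1/2: [297/2, 108, 979/8]
after L5 α=2/3: [1073/6, 136/3, 1555/24]
= [179, 45, 65]

(0,1) stack=L1,L2,L3,L4,L5,L6; from [0,0,0]:
after L1 α=5/7: [960/7, 220/7, 430/7]
after L2 α=1/2: [564/7, 971/7, 929/7]
after L3 α=1/2: [1635/14, 2609/14, 1329/7]
after L4 α=1: [228, 200, 38]
after L5 α=1/3: [589/3, 206, 83/3]
after L6 α=1/4: [365/2, 737/4, 68]
→ [182, 184, 68]

(1,2) stack=L1,L2,L3,L4,L5,L6; from [0,0,0]:
after L1 α=2/5: [412/5, 326/5, 284/5]
after L2 α=1/5: [2373/25, 1309/25, 1441/25]
after L3 α=1/8: [2467/25, 10813/200, 1589/25]
after L4 α=6/7: [26767/175, 16459/200, 3539/175]
after L5 α=1: [125, 136, 230]
after L6 α=1/2: [129, 193, 279/2]
rounded: [129, 193, 140]

query (1,0) [L1,L2,L3,L4,L5,L6] — begin 0,0,0
L1 α=1: [240, 54, 185]
L2 α=1/2: [190, 96, 389/2]
L3 α=1/2: [174, 51, 799/4]
L4 α=1/2: [297/2, 108, 979/8]
L5 α=2/3: [1073/6, 136/3, 1555/24]
L6 α=1/7: [1327/7, 474/7, 2531/28]
rounded: [190, 68, 90]

at x=0,y=2 over L1,L2,L3,L4,L5:
L1 α=0: [0, 0, 0]
L2 α=0: [0, 0, 0]
L3 α=1/2: [175/2, 39, 139/2]
L4 α=2/3: [305/2, 505/3, 383/6]
L5 α=1/4: [1019/8, 327/2, 711/8]
rounded: [127, 164, 89]


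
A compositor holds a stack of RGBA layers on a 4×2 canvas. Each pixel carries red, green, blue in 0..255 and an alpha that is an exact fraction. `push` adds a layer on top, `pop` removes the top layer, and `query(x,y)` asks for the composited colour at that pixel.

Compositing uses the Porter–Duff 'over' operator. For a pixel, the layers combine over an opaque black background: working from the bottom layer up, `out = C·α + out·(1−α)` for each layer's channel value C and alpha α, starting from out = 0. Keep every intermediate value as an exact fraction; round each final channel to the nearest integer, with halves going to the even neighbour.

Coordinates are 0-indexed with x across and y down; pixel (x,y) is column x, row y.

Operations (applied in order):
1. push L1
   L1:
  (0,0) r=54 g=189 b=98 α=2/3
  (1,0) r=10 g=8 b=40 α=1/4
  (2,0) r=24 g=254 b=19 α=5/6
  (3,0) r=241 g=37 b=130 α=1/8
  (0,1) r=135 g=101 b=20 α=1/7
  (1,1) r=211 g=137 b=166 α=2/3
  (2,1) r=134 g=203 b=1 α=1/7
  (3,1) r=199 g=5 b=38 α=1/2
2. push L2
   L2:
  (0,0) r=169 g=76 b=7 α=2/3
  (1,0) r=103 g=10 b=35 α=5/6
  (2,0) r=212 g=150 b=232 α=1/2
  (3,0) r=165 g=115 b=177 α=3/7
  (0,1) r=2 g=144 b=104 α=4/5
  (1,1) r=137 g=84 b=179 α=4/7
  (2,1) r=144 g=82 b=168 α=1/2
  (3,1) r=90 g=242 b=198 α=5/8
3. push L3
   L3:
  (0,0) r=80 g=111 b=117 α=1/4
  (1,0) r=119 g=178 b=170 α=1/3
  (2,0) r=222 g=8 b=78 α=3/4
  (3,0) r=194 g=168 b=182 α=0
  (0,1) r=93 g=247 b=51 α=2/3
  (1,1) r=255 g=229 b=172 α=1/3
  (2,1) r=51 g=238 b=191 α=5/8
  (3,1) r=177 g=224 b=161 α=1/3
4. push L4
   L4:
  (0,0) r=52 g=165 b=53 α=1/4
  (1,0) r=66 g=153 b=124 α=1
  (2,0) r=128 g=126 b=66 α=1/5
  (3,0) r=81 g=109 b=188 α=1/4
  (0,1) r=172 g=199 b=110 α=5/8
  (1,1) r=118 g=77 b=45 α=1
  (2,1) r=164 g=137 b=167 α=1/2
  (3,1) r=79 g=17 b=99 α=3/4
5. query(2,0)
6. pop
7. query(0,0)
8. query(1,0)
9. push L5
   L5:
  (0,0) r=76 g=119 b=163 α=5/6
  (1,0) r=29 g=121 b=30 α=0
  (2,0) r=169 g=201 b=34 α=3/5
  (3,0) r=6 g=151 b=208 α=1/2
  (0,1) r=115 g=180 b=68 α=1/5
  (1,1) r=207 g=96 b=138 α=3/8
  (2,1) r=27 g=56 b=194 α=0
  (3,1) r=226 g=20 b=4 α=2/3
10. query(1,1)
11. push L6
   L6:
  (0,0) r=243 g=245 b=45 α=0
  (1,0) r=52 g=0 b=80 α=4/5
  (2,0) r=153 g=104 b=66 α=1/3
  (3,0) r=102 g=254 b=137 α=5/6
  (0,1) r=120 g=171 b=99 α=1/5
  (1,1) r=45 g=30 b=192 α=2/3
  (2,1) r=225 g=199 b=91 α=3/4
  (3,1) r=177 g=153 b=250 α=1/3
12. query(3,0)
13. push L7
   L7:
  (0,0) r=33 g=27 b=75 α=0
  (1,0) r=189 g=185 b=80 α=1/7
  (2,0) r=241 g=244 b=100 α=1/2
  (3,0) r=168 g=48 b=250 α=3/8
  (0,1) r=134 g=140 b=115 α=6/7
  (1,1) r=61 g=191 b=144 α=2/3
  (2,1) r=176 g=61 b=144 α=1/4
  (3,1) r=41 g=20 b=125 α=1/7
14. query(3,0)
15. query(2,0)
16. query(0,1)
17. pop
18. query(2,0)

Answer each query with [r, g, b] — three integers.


at x=2,y=0 over L1,L2,L3,L4:
L1 α=5/6: [20, 635/3, 95/6]
L2 α=1/2: [116, 1085/6, 1487/12]
L3 α=3/4: [391/2, 1229/24, 4295/48]
L4 α=1/5: [182, 397/6, 5087/60]
= [182, 66, 85]

query (0,0) [L1,L2,L3] — begin 0,0,0
L1 α=2/3: [36, 126, 196/3]
L2 α=2/3: [374/3, 278/3, 238/9]
L3 α=1/4: [227/2, 389/4, 589/12]
= [114, 97, 49]

query (1,0) [L1,L2,L3] — begin 0,0,0
L1 α=1/4: [5/2, 2, 10]
L2 α=5/6: [345/4, 26/3, 185/6]
L3 α=1/3: [583/6, 586/9, 695/9]
→ [97, 65, 77]

at x=1,y=1 over L1,L2,L3,L5:
after L1 α=2/3: [422/3, 274/3, 332/3]
after L2 α=4/7: [970/7, 610/7, 1048/7]
after L3 α=1/3: [3725/21, 941/7, 1100/7]
after L5 α=3/8: [15833/84, 6721/56, 4199/28]
→ [188, 120, 150]

query (3,0) [L1,L2,L3,L5,L6] — begin 0,0,0
after L1 α=1/8: [241/8, 37/8, 65/4]
after L2 α=3/7: [1231/14, 727/14, 596/7]
after L3 α=0: [1231/14, 727/14, 596/7]
after L5 α=1/2: [1315/28, 2841/28, 1026/7]
after L6 α=5/6: [15595/168, 38401/168, 5821/42]
= [93, 229, 139]

(3,0) stack=L1,L2,L3,L5,L6,L7; from [0,0,0]:
+L1 (α=1/8) → [241/8, 37/8, 65/4]
+L2 (α=3/7) → [1231/14, 727/14, 596/7]
+L3 (α=0) → [1231/14, 727/14, 596/7]
+L5 (α=1/2) → [1315/28, 2841/28, 1026/7]
+L6 (α=5/6) → [15595/168, 38401/168, 5821/42]
+L7 (α=3/8) → [162647/1344, 216197/1344, 60605/336]
= [121, 161, 180]

query (2,0) [L1,L2,L3,L5,L6,L7] — begin 0,0,0
L1 α=5/6: [20, 635/3, 95/6]
L2 α=1/2: [116, 1085/6, 1487/12]
L3 α=3/4: [391/2, 1229/24, 4295/48]
L5 α=3/5: [898/5, 1693/12, 6743/120]
L6 α=1/3: [2561/15, 2317/18, 10703/180]
L7 α=1/2: [3088/15, 6709/36, 28703/360]
rounded: [206, 186, 80]

at x=0,y=1 over L1,L2,L3,L5,L6,L7:
after L1 α=1/7: [135/7, 101/7, 20/7]
after L2 α=4/5: [191/35, 4133/35, 2932/35]
after L3 α=2/3: [6701/105, 7141/35, 6502/105]
after L5 α=1/5: [38879/525, 34864/175, 33148/525]
after L6 α=1/5: [218516/2625, 169381/875, 184567/2625]
after L7 α=6/7: [2329016/18375, 904381/6125, 1995817/18375]
rounded: [127, 148, 109]

query (2,0) [L1,L2,L3,L5,L6] — begin 0,0,0
L1 α=5/6: [20, 635/3, 95/6]
L2 α=1/2: [116, 1085/6, 1487/12]
L3 α=3/4: [391/2, 1229/24, 4295/48]
L5 α=3/5: [898/5, 1693/12, 6743/120]
L6 α=1/3: [2561/15, 2317/18, 10703/180]
→ [171, 129, 59]


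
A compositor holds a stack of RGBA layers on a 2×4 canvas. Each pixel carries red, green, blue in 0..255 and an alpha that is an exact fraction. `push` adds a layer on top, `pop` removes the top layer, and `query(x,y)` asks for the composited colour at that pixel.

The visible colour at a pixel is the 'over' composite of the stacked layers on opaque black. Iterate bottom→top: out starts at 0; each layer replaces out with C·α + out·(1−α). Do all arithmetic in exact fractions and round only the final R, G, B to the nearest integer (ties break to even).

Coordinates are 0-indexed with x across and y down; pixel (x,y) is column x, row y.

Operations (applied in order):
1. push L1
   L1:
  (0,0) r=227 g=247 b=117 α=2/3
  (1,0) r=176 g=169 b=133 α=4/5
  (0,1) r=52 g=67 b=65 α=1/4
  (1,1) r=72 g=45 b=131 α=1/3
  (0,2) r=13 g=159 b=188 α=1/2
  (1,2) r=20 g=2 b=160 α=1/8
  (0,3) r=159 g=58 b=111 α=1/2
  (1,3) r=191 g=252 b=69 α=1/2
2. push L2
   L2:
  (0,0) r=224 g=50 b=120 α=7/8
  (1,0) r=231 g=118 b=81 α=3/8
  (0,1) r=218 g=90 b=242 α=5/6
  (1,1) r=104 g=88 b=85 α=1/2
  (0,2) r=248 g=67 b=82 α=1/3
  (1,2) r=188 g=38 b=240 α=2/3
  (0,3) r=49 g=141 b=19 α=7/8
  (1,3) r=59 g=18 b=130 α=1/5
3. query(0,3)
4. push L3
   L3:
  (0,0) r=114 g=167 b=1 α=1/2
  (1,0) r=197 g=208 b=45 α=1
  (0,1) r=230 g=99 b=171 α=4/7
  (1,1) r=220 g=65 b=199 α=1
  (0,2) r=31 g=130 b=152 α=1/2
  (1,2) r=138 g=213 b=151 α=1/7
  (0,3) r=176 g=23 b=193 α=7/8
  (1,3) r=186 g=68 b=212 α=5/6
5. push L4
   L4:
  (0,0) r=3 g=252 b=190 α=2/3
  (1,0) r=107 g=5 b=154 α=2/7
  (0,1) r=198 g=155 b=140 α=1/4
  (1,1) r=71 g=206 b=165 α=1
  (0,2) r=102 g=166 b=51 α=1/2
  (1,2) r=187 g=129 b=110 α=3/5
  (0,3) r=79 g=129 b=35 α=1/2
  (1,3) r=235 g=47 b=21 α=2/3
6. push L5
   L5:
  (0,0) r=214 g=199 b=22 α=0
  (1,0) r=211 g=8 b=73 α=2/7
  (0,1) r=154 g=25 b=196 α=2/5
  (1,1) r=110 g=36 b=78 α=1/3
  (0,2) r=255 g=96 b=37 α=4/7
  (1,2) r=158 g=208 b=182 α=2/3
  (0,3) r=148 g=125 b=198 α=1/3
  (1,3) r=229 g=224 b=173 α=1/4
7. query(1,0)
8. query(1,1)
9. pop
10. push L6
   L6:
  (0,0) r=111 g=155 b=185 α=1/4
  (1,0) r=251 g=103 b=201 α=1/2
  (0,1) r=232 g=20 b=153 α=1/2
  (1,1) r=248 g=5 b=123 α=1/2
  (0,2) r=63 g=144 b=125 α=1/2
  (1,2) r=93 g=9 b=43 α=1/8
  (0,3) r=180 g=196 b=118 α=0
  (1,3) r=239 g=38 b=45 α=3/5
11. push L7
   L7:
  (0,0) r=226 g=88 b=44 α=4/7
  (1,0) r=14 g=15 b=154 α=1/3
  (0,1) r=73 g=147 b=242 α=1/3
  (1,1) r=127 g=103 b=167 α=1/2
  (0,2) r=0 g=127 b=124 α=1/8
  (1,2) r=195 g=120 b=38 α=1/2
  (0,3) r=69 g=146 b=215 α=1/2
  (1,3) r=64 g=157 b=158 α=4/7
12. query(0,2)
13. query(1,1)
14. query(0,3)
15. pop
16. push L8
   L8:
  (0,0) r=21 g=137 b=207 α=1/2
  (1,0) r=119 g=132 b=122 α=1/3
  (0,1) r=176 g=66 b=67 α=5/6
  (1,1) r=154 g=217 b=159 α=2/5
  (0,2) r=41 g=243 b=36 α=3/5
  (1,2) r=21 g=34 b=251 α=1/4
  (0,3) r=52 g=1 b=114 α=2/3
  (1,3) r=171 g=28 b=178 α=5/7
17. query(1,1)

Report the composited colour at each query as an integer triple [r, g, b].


(0,3) stack=L1,L2; from [0,0,0]:
after L1 α=1/2: [159/2, 29, 111/2]
after L2 α=7/8: [845/16, 127, 377/16]
= [53, 127, 24]

query (1,0) [L1,L2,L3,L4,L5] — begin 0,0,0
after L1 α=4/5: [704/5, 676/5, 532/5]
after L2 α=3/8: [1397/8, 515/4, 775/8]
after L3 α=1: [197, 208, 45]
after L4 α=2/7: [1199/7, 150, 533/7]
after L5 α=2/7: [8949/49, 766/7, 3687/49]
= [183, 109, 75]

at x=1,y=1 over L1,L2,L3,L4,L5:
L1 α=1/3: [24, 15, 131/3]
L2 α=1/2: [64, 103/2, 193/3]
L3 α=1: [220, 65, 199]
L4 α=1: [71, 206, 165]
L5 α=1/3: [84, 448/3, 136]
→ [84, 149, 136]

query (0,2) [L1,L2,L3,L4,L6,L7] — begin 0,0,0
after L1 α=1/2: [13/2, 159/2, 94]
after L2 α=1/3: [87, 226/3, 90]
after L3 α=1/2: [59, 308/3, 121]
after L4 α=1/2: [161/2, 403/3, 86]
after L6 α=1/2: [287/4, 835/6, 211/2]
after L7 α=1/8: [2009/32, 6607/48, 1725/16]
= [63, 138, 108]

query (1,1) [L1,L2,L3,L4,L6,L7] — begin 0,0,0
+L1 (α=1/3) → [24, 15, 131/3]
+L2 (α=1/2) → [64, 103/2, 193/3]
+L3 (α=1) → [220, 65, 199]
+L4 (α=1) → [71, 206, 165]
+L6 (α=1/2) → [319/2, 211/2, 144]
+L7 (α=1/2) → [573/4, 417/4, 311/2]
= [143, 104, 156]

(0,3) stack=L1,L2,L3,L4,L6,L7; from [0,0,0]:
L1 α=1/2: [159/2, 29, 111/2]
L2 α=7/8: [845/16, 127, 377/16]
L3 α=7/8: [20557/128, 36, 21993/128]
L4 α=1/2: [30669/256, 165/2, 26473/256]
L6 α=0: [30669/256, 165/2, 26473/256]
L7 α=1/2: [48333/512, 457/4, 81513/512]
= [94, 114, 159]

query (1,1) [L1,L2,L3,L4,L6,L8] — begin 0,0,0
L1 α=1/3: [24, 15, 131/3]
L2 α=1/2: [64, 103/2, 193/3]
L3 α=1: [220, 65, 199]
L4 α=1: [71, 206, 165]
L6 α=1/2: [319/2, 211/2, 144]
L8 α=2/5: [1573/10, 1501/10, 150]
→ [157, 150, 150]


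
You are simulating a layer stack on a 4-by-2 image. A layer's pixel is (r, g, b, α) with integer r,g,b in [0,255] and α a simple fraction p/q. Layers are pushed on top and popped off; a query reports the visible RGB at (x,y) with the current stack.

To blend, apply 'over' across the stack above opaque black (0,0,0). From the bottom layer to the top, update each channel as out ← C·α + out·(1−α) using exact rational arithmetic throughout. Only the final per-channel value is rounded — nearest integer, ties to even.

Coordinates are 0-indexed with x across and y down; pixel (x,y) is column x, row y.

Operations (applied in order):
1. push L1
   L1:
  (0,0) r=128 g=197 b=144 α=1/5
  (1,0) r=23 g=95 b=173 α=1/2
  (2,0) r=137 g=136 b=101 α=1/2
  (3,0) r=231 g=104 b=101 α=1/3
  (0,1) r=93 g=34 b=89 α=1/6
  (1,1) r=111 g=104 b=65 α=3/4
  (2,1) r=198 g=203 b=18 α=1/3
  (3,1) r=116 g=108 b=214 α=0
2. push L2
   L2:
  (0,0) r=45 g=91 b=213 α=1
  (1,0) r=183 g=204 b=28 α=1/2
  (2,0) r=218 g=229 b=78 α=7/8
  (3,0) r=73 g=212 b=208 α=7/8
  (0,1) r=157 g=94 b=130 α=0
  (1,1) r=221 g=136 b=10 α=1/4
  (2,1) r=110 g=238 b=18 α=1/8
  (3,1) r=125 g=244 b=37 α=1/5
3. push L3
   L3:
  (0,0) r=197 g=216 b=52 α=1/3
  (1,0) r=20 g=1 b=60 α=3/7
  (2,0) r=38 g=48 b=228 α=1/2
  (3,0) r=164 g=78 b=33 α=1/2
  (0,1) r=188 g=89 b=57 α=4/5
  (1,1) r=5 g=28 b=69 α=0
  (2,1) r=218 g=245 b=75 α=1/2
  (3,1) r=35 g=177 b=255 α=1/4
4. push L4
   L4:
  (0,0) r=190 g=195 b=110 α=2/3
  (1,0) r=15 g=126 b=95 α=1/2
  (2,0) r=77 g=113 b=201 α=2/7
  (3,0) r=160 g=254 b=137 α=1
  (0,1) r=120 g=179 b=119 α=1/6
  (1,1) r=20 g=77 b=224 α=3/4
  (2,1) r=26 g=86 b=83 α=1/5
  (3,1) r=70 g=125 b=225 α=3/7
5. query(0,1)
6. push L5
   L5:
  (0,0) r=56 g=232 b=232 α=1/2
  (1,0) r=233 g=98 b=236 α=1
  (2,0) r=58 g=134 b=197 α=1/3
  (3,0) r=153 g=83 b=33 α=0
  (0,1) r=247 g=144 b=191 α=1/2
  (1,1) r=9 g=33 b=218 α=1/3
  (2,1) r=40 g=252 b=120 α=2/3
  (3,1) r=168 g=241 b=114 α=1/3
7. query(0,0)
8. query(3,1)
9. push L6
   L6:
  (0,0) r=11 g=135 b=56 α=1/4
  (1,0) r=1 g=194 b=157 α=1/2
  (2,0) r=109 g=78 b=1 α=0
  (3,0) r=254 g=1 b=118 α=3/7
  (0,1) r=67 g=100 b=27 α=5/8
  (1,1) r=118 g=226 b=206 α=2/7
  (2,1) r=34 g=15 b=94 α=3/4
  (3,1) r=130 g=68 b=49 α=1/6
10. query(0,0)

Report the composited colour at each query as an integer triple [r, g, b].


at x=0,y=1 over L1,L2,L3,L4:
after L1 α=1/6: [31/2, 17/3, 89/6]
after L2 α=0: [31/2, 17/3, 89/6]
after L3 α=4/5: [307/2, 217/3, 1457/30]
after L4 α=1/6: [1775/12, 811/9, 2171/36]
→ [148, 90, 60]

(0,0) stack=L1,L2,L3,L4,L5; from [0,0,0]:
+L1 (α=1/5) → [128/5, 197/5, 144/5]
+L2 (α=1) → [45, 91, 213]
+L3 (α=1/3) → [287/3, 398/3, 478/3]
+L4 (α=2/3) → [1427/9, 1568/9, 1138/9]
+L5 (α=1/2) → [1931/18, 1828/9, 1613/9]
rounded: [107, 203, 179]

at x=3,y=1 over L1,L2,L3,L4,L5:
L1 α=0: [0, 0, 0]
L2 α=1/5: [25, 244/5, 37/5]
L3 α=1/4: [55/2, 1617/20, 693/10]
L4 α=3/7: [320/7, 3492/35, 4761/35]
L5 α=1/3: [1816/21, 15419/105, 4504/35]
→ [86, 147, 129]

at x=0,y=0 over L1,L2,L3,L4,L5,L6:
after L1 α=1/5: [128/5, 197/5, 144/5]
after L2 α=1: [45, 91, 213]
after L3 α=1/3: [287/3, 398/3, 478/3]
after L4 α=2/3: [1427/9, 1568/9, 1138/9]
after L5 α=1/2: [1931/18, 1828/9, 1613/9]
after L6 α=1/4: [1997/24, 2233/12, 1781/12]
= [83, 186, 148]


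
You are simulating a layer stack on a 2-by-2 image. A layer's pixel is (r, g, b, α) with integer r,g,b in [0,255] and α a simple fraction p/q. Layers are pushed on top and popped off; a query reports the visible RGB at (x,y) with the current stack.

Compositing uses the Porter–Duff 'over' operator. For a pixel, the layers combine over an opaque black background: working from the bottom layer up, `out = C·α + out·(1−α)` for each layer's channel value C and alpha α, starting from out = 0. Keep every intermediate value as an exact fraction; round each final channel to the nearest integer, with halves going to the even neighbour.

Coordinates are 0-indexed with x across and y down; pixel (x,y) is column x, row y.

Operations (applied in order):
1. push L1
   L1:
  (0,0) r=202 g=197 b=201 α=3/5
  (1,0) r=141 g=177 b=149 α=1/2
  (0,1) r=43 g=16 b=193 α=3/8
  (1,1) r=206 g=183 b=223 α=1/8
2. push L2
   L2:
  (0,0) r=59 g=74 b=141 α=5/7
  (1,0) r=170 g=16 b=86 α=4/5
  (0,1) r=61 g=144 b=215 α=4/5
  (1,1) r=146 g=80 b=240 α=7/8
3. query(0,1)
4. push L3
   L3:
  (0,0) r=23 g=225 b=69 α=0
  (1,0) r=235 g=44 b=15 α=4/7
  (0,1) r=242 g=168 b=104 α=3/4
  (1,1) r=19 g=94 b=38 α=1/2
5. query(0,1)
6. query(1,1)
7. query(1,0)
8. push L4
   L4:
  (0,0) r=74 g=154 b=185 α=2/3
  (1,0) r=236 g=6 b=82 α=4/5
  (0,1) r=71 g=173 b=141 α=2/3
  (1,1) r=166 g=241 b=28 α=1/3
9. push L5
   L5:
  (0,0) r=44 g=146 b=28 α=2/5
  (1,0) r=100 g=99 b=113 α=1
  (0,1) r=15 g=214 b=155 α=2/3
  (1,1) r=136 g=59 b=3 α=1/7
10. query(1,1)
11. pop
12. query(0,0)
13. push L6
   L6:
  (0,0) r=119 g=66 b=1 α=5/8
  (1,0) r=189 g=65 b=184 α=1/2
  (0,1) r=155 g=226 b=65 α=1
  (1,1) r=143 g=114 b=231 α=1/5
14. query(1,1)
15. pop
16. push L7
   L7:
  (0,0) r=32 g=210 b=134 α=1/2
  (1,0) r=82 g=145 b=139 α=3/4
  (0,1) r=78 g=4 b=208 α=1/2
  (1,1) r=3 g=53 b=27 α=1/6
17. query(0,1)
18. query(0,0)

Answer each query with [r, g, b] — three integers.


query (0,1) [L1,L2] — begin 0,0,0
after L1 α=3/8: [129/8, 6, 579/8]
after L2 α=4/5: [2081/40, 582/5, 7459/40]
rounded: [52, 116, 186]

at x=0,y=1 over L1,L2,L3:
after L1 α=3/8: [129/8, 6, 579/8]
after L2 α=4/5: [2081/40, 582/5, 7459/40]
after L3 α=3/4: [31121/160, 1551/10, 19939/160]
= [195, 155, 125]

at x=1,y=1 over L1,L2,L3:
after L1 α=1/8: [103/4, 183/8, 223/8]
after L2 α=7/8: [4191/32, 4663/64, 13663/64]
after L3 α=1/2: [4799/64, 10679/128, 16095/128]
= [75, 83, 126]

(1,0) stack=L1,L2,L3; from [0,0,0]:
+L1 (α=1/2) → [141/2, 177/2, 149/2]
+L2 (α=4/5) → [1501/10, 61/2, 837/10]
+L3 (α=4/7) → [13903/70, 535/14, 3111/70]
→ [199, 38, 44]

at x=1,y=1 over L1,L2,L3,L4,L5:
after L1 α=1/8: [103/4, 183/8, 223/8]
after L2 α=7/8: [4191/32, 4663/64, 13663/64]
after L3 α=1/2: [4799/64, 10679/128, 16095/128]
after L4 α=1/3: [10111/96, 8701/64, 17887/192]
after L5 α=1/7: [12287/112, 27991/224, 2569/32]
→ [110, 125, 80]

query (0,0) [L1,L2,L3,L4] — begin 0,0,0
+L1 (α=3/5) → [606/5, 591/5, 603/5]
+L2 (α=5/7) → [2687/35, 3032/35, 4731/35]
+L3 (α=0) → [2687/35, 3032/35, 4731/35]
+L4 (α=2/3) → [7867/105, 4604/35, 17681/105]
= [75, 132, 168]

at x=1,y=1 over L1,L2,L3,L4,L6:
after L1 α=1/8: [103/4, 183/8, 223/8]
after L2 α=7/8: [4191/32, 4663/64, 13663/64]
after L3 α=1/2: [4799/64, 10679/128, 16095/128]
after L4 α=1/3: [10111/96, 8701/64, 17887/192]
after L6 α=1/5: [13543/120, 2105/16, 5795/48]
→ [113, 132, 121]

at x=0,y=1 over L1,L2,L3,L4,L7:
L1 α=3/8: [129/8, 6, 579/8]
L2 α=4/5: [2081/40, 582/5, 7459/40]
L3 α=3/4: [31121/160, 1551/10, 19939/160]
L4 α=2/3: [17947/160, 5011/30, 65059/480]
L7 α=1/2: [30427/320, 5131/60, 164899/960]
rounded: [95, 86, 172]

query (0,0) [L1,L2,L3,L4,L7] — begin 0,0,0
+L1 (α=3/5) → [606/5, 591/5, 603/5]
+L2 (α=5/7) → [2687/35, 3032/35, 4731/35]
+L3 (α=0) → [2687/35, 3032/35, 4731/35]
+L4 (α=2/3) → [7867/105, 4604/35, 17681/105]
+L7 (α=1/2) → [11227/210, 5977/35, 31751/210]
→ [53, 171, 151]


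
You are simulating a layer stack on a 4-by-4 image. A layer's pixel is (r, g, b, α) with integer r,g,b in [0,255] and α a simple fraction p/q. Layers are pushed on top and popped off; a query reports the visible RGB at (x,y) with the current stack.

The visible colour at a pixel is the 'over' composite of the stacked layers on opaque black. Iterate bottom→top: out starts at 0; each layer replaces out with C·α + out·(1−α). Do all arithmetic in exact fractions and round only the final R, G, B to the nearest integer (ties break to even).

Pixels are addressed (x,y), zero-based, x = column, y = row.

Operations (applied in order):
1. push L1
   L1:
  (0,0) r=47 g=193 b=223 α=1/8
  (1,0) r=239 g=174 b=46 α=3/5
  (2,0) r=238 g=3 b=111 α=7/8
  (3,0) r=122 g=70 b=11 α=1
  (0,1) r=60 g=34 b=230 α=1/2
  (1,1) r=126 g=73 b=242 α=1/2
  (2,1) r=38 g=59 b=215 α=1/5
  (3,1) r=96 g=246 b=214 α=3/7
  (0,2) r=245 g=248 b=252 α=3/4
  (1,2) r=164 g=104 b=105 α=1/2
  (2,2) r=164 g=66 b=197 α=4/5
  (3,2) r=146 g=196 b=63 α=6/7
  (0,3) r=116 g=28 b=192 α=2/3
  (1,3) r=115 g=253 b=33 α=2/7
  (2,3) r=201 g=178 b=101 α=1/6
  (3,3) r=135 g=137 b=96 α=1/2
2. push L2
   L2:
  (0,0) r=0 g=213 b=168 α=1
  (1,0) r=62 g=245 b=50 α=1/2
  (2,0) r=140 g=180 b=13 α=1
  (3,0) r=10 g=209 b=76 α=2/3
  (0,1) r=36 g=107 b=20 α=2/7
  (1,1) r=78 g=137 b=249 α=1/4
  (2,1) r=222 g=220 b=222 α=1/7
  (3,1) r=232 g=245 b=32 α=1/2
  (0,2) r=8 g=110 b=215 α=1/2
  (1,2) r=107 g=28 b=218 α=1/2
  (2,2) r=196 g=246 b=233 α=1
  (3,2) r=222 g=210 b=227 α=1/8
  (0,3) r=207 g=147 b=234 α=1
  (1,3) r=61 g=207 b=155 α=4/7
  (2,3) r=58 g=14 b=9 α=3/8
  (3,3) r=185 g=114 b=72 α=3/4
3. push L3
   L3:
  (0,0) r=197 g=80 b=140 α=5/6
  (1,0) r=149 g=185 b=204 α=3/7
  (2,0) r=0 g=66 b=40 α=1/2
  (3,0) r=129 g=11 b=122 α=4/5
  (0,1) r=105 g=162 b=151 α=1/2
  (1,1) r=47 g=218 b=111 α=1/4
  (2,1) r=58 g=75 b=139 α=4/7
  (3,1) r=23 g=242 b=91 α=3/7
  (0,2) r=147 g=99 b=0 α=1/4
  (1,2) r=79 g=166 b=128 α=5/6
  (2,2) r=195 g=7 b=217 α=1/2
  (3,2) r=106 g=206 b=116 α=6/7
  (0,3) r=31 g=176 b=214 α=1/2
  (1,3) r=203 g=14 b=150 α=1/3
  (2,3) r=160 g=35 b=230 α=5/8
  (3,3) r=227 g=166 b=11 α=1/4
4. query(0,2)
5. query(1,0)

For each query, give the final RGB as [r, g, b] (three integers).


(0,2) stack=L1,L2,L3; from [0,0,0]:
L1 α=3/4: [735/4, 186, 189]
L2 α=1/2: [767/8, 148, 202]
L3 α=1/4: [3477/32, 543/4, 303/2]
rounded: [109, 136, 152]

at x=1,y=0 over L1,L2,L3:
+L1 (α=3/5) → [717/5, 522/5, 138/5]
+L2 (α=1/2) → [1027/10, 1747/10, 194/5]
+L3 (α=3/7) → [4289/35, 6269/35, 548/5]
= [123, 179, 110]


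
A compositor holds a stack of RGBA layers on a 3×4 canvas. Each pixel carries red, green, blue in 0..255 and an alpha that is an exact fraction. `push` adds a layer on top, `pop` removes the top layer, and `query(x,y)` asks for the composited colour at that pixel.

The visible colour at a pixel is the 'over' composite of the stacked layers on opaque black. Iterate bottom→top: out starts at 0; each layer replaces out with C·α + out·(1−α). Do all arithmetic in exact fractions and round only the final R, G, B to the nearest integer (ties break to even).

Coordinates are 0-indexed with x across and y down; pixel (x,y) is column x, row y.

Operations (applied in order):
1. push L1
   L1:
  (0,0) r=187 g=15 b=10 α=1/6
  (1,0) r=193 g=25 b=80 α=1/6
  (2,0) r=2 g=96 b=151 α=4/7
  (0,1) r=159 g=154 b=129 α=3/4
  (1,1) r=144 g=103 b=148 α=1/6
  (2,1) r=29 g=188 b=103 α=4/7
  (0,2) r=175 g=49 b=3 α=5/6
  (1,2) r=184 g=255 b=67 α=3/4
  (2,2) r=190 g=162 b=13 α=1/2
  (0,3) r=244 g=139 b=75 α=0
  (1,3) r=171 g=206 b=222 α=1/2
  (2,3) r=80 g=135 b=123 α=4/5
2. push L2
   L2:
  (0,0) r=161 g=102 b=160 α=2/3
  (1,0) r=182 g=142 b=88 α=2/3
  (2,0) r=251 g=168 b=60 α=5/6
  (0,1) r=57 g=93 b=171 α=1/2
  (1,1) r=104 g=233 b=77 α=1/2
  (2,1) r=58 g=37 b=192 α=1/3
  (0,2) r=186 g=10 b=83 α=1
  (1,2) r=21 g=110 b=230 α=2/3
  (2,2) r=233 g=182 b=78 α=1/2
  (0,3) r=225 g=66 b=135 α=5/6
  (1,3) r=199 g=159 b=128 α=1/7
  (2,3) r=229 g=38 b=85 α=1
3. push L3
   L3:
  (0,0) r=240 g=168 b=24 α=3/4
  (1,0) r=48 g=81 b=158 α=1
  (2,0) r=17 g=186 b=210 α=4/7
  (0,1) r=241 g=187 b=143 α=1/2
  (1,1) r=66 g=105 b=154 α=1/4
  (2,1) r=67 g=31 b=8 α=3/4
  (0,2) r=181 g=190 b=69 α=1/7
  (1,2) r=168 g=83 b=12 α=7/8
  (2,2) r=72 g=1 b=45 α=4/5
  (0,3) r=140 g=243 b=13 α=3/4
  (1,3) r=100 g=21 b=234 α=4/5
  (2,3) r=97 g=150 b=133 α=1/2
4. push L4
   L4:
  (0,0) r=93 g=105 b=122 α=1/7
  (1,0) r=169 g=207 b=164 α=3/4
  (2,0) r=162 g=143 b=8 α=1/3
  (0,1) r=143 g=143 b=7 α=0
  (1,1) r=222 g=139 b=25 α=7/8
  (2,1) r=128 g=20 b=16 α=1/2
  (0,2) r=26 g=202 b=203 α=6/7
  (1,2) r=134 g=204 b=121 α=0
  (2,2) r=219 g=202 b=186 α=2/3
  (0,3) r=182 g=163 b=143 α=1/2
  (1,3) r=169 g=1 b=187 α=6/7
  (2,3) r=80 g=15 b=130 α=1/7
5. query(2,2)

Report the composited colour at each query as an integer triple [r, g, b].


query (2,2) [L1,L2,L3,L4] — begin 0,0,0
L1 α=1/2: [95, 81, 13/2]
L2 α=1/2: [164, 263/2, 169/4]
L3 α=4/5: [452/5, 271/10, 889/20]
L4 α=2/3: [2642/15, 1437/10, 8329/60]
rounded: [176, 144, 139]


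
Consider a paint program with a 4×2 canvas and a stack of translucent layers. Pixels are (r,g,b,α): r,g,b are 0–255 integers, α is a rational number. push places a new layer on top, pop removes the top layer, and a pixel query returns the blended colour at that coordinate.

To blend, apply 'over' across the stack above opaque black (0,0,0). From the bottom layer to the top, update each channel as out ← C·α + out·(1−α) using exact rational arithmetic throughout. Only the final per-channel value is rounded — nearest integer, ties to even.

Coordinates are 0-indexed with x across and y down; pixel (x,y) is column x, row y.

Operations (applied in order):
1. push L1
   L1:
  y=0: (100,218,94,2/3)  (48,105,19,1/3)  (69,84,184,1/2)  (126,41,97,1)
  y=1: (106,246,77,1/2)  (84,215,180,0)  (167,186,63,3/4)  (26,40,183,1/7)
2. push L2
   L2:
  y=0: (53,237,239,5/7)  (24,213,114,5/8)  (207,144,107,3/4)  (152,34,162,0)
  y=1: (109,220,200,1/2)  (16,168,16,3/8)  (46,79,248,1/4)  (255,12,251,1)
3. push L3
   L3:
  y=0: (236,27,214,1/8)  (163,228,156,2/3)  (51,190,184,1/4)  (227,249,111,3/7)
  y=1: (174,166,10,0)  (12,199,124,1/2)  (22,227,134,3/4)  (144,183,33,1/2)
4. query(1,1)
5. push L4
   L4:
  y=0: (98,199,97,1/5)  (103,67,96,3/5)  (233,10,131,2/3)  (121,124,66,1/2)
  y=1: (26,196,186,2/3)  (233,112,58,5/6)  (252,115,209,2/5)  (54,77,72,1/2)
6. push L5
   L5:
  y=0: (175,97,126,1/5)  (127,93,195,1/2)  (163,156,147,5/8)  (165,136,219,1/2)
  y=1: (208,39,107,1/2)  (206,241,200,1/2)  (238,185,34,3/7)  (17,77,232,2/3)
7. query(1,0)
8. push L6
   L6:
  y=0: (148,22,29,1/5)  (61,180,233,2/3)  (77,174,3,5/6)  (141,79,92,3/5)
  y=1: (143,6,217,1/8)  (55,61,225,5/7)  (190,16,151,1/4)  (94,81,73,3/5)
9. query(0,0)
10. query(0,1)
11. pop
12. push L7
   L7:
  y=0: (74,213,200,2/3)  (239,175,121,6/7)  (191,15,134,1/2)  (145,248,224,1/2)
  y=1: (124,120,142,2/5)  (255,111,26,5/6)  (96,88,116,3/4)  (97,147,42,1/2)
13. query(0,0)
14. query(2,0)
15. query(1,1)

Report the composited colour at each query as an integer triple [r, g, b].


query (1,1) [L1,L2,L3] — begin 0,0,0
+L1 (α=0) → [0, 0, 0]
+L2 (α=3/8) → [6, 63, 6]
+L3 (α=1/2) → [9, 131, 65]
rounded: [9, 131, 65]

query (1,0) [L1,L2,L3,L4,L5] — begin 0,0,0
L1 α=1/3: [16, 35, 19/3]
L2 α=5/8: [21, 585/4, 589/8]
L3 α=2/3: [347/3, 803/4, 3085/24]
L4 α=3/5: [1621/15, 241/2, 6541/60]
L5 α=1/2: [1763/15, 427/4, 18241/120]
→ [118, 107, 152]

(0,0) stack=L1,L2,L3,L4,L5,L6; from [0,0,0]:
L1 α=2/3: [200/3, 436/3, 188/3]
L2 α=5/7: [1195/21, 4427/21, 3961/21]
L3 α=1/8: [1903/24, 1127/6, 4603/24]
L4 α=1/5: [2491/30, 2851/15, 1037/6]
L5 α=1/5: [7607/75, 12859/75, 2452/15]
L6 α=1/5: [41528/375, 53086/375, 10243/75]
rounded: [111, 142, 137]

at x=0,y=1 over L1,L2,L3,L4,L5,L6:
after L1 α=1/2: [53, 123, 77/2]
after L2 α=1/2: [81, 343/2, 477/4]
after L3 α=0: [81, 343/2, 477/4]
after L4 α=2/3: [133/3, 1127/6, 655/4]
after L5 α=1/2: [757/6, 1361/12, 1083/8]
after L6 α=1/8: [6157/48, 9599/96, 9317/64]
rounded: [128, 100, 146]

(0,0) stack=L1,L2,L3,L4,L5,L7; from [0,0,0]:
after L1 α=2/3: [200/3, 436/3, 188/3]
after L2 α=5/7: [1195/21, 4427/21, 3961/21]
after L3 α=1/8: [1903/24, 1127/6, 4603/24]
after L4 α=1/5: [2491/30, 2851/15, 1037/6]
after L5 α=1/5: [7607/75, 12859/75, 2452/15]
after L7 α=2/3: [18707/225, 44809/225, 8452/45]
= [83, 199, 188]

at x=2,y=0 over L1,L2,L3,L4,L5,L7:
+L1 (α=1/2) → [69/2, 42, 92]
+L2 (α=3/4) → [1311/8, 237/2, 413/4]
+L3 (α=1/4) → [4341/32, 1091/8, 1975/16]
+L4 (α=2/3) → [19253/96, 417/8, 6167/48]
+L5 (α=5/8) → [45333/256, 7491/64, 17927/128]
+L7 (α=1/2) → [94229/512, 8451/128, 35079/256]
→ [184, 66, 137]

at x=1,y=1 over L1,L2,L3,L4,L5,L7:
after L1 α=0: [0, 0, 0]
after L2 α=3/8: [6, 63, 6]
after L3 α=1/2: [9, 131, 65]
after L4 α=5/6: [587/3, 691/6, 355/6]
after L5 α=1/2: [1205/6, 2137/12, 1555/12]
after L7 α=5/6: [8855/36, 8797/72, 3115/72]
→ [246, 122, 43]


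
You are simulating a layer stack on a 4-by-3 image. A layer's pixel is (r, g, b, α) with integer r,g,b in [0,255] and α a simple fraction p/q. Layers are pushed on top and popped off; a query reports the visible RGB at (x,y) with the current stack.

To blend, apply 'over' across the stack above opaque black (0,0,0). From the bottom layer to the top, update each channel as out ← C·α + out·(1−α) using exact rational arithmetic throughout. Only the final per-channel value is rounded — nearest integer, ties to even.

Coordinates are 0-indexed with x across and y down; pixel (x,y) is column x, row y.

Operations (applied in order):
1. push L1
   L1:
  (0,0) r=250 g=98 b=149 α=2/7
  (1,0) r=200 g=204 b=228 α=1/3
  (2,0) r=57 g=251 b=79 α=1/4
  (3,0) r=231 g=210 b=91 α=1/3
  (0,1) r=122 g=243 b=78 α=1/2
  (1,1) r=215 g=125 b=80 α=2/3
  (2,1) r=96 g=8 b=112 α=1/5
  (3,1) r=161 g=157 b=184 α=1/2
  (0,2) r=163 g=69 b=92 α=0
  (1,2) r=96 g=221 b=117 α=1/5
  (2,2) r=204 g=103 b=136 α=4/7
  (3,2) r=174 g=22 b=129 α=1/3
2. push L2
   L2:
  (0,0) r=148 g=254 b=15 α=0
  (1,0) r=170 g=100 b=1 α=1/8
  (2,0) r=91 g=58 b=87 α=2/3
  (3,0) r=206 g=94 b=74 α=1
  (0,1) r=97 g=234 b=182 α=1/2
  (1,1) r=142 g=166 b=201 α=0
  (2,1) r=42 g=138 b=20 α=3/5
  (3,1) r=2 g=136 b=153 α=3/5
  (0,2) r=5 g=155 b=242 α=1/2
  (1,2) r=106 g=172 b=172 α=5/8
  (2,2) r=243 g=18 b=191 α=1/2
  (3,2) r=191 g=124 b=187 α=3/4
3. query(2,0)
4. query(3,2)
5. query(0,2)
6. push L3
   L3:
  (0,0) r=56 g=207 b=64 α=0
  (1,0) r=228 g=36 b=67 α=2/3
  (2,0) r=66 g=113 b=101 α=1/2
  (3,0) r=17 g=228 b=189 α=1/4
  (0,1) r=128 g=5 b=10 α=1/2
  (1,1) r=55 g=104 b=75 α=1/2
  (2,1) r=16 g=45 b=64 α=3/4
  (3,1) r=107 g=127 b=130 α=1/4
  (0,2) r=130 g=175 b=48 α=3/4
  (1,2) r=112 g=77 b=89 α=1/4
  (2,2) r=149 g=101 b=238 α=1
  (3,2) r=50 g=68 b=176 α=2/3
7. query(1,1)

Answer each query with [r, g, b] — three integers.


at x=2,y=0 over L1,L2:
+L1 (α=1/4) → [57/4, 251/4, 79/4]
+L2 (α=2/3) → [785/12, 715/12, 775/12]
= [65, 60, 65]

query (3,2) [L1,L2] — begin 0,0,0
L1 α=1/3: [58, 22/3, 43]
L2 α=3/4: [631/4, 569/6, 151]
= [158, 95, 151]

at x=0,y=2 over L1,L2:
+L1 (α=0) → [0, 0, 0]
+L2 (α=1/2) → [5/2, 155/2, 121]
rounded: [2, 78, 121]

(1,1) stack=L1,L2,L3; from [0,0,0]:
+L1 (α=2/3) → [430/3, 250/3, 160/3]
+L2 (α=0) → [430/3, 250/3, 160/3]
+L3 (α=1/2) → [595/6, 281/3, 385/6]
= [99, 94, 64]


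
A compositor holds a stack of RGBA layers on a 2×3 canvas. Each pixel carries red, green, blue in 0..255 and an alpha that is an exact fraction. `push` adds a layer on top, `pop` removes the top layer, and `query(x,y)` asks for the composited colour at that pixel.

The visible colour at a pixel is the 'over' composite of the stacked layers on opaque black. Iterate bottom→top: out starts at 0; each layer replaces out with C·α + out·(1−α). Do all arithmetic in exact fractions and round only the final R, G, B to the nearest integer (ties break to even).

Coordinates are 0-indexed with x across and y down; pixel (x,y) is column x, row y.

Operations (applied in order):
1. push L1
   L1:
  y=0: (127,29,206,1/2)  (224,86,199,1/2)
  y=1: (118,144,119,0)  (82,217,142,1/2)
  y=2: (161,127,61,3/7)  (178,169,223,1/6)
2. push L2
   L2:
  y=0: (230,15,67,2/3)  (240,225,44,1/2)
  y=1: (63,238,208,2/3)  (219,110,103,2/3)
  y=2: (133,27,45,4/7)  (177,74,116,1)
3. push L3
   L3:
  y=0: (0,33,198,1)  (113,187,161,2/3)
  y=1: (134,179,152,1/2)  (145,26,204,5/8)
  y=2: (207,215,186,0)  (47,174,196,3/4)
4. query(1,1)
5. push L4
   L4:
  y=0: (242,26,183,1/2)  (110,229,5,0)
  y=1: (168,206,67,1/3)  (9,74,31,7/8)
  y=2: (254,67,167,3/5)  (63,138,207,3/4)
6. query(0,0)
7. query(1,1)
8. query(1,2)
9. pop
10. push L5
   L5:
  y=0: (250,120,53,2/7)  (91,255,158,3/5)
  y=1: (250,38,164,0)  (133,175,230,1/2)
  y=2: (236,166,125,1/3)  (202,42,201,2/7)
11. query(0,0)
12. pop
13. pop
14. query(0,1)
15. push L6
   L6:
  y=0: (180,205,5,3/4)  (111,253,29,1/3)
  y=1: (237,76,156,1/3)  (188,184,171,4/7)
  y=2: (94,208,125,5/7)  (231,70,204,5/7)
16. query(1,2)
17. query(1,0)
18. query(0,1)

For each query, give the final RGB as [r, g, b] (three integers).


query (1,1) [L1,L2,L3] — begin 0,0,0
after L1 α=1/2: [41, 217/2, 71]
after L2 α=2/3: [479/3, 219/2, 277/3]
after L3 α=5/8: [301/2, 917/16, 1297/8]
rounded: [150, 57, 162]

(0,0) stack=L1,L2,L3,L4; from [0,0,0]:
after L1 α=1/2: [127/2, 29/2, 103]
after L2 α=2/3: [349/2, 89/6, 79]
after L3 α=1: [0, 33, 198]
after L4 α=1/2: [121, 59/2, 381/2]
rounded: [121, 30, 190]

at x=1,y=1 over L1,L2,L3,L4:
+L1 (α=1/2) → [41, 217/2, 71]
+L2 (α=2/3) → [479/3, 219/2, 277/3]
+L3 (α=5/8) → [301/2, 917/16, 1297/8]
+L4 (α=7/8) → [427/16, 9205/128, 3033/64]
→ [27, 72, 47]

(1,2) stack=L1,L2,L3,L4; from [0,0,0]:
+L1 (α=1/6) → [89/3, 169/6, 223/6]
+L2 (α=1) → [177, 74, 116]
+L3 (α=3/4) → [159/2, 149, 176]
+L4 (α=3/4) → [537/8, 563/4, 797/4]
→ [67, 141, 199]

query (0,0) [L1,L2,L3,L5] — begin 0,0,0
after L1 α=1/2: [127/2, 29/2, 103]
after L2 α=2/3: [349/2, 89/6, 79]
after L3 α=1: [0, 33, 198]
after L5 α=2/7: [500/7, 405/7, 1096/7]
= [71, 58, 157]

query (0,1) [L1,L2] — begin 0,0,0
after L1 α=0: [0, 0, 0]
after L2 α=2/3: [42, 476/3, 416/3]
rounded: [42, 159, 139]

(1,2) stack=L1,L2,L6; from [0,0,0]:
after L1 α=1/6: [89/3, 169/6, 223/6]
after L2 α=1: [177, 74, 116]
after L6 α=5/7: [1509/7, 498/7, 1252/7]
→ [216, 71, 179]

at x=1,y=0 over L1,L2,L6:
L1 α=1/2: [112, 43, 199/2]
L2 α=1/2: [176, 134, 287/4]
L6 α=1/3: [463/3, 521/3, 115/2]
= [154, 174, 58]

at x=0,y=1 over L1,L2,L6:
after L1 α=0: [0, 0, 0]
after L2 α=2/3: [42, 476/3, 416/3]
after L6 α=1/3: [107, 1180/9, 1300/9]
= [107, 131, 144]
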